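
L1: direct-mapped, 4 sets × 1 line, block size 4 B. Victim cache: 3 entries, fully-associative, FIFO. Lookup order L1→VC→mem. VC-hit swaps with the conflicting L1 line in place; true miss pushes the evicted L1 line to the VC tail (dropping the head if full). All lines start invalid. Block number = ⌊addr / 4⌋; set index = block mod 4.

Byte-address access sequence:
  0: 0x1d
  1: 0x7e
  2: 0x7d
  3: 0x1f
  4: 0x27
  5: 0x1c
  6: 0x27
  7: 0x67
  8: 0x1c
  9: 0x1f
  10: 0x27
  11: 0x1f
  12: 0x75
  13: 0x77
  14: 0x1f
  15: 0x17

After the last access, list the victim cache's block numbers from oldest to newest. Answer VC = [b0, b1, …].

VC = [25, 9, 29]

#0 0x1d→b7/s3 MISS; vc=[]
#1 0x7e→b31/s3 MISS; vc=[7]
#2 0x7d→b31/s3 L1-HIT; vc=[7]
#3 0x1f→b7/s3 VC-HIT; vc=[31]
#4 0x27→b9/s1 MISS; vc=[31]
#5 0x1c→b7/s3 L1-HIT; vc=[31]
#6 0x27→b9/s1 L1-HIT; vc=[31]
#7 0x67→b25/s1 MISS; vc=[31,9]
#8 0x1c→b7/s3 L1-HIT; vc=[31,9]
#9 0x1f→b7/s3 L1-HIT; vc=[31,9]
#10 0x27→b9/s1 VC-HIT; vc=[31,25]
#11 0x1f→b7/s3 L1-HIT; vc=[31,25]
#12 0x75→b29/s1 MISS; vc=[31,25,9]
#13 0x77→b29/s1 L1-HIT; vc=[31,25,9]
#14 0x1f→b7/s3 L1-HIT; vc=[31,25,9]
#15 0x17→b5/s1 MISS; vc=[25,9,29]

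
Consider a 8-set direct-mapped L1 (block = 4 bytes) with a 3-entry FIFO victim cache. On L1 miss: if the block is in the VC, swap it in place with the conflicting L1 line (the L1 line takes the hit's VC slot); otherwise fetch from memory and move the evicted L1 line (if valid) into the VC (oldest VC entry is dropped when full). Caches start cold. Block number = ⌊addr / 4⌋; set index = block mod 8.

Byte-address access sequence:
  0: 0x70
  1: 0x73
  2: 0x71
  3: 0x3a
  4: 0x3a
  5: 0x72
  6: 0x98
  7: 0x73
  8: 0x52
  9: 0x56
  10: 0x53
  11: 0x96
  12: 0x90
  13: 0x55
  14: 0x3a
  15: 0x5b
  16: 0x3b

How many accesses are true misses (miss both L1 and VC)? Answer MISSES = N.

MISSES = 9

0: 0x70 (blk 28, set 4) → MISS  vc=[]
1: 0x73 (blk 28, set 4) → L1-HIT  vc=[]
2: 0x71 (blk 28, set 4) → L1-HIT  vc=[]
3: 0x3a (blk 14, set 6) → MISS  vc=[]
4: 0x3a (blk 14, set 6) → L1-HIT  vc=[]
5: 0x72 (blk 28, set 4) → L1-HIT  vc=[]
6: 0x98 (blk 38, set 6) → MISS  vc=[14]
7: 0x73 (blk 28, set 4) → L1-HIT  vc=[14]
8: 0x52 (blk 20, set 4) → MISS  vc=[14, 28]
9: 0x56 (blk 21, set 5) → MISS  vc=[14, 28]
10: 0x53 (blk 20, set 4) → L1-HIT  vc=[14, 28]
11: 0x96 (blk 37, set 5) → MISS  vc=[14, 28, 21]
12: 0x90 (blk 36, set 4) → MISS  vc=[28, 21, 20]
13: 0x55 (blk 21, set 5) → VC-HIT  vc=[28, 37, 20]
14: 0x3a (blk 14, set 6) → MISS  vc=[37, 20, 38]
15: 0x5b (blk 22, set 6) → MISS  vc=[20, 38, 14]
16: 0x3b (blk 14, set 6) → VC-HIT  vc=[20, 38, 22]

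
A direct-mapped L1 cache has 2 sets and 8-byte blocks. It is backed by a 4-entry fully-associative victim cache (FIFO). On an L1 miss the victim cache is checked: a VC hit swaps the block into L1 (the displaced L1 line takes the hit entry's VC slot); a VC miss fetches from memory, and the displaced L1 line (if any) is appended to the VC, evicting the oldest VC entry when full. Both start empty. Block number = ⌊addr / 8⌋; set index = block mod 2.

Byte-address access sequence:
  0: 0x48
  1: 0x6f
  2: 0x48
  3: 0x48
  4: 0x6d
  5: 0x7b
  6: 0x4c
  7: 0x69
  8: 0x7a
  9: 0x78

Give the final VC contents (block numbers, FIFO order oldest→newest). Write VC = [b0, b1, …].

VC = [13, 9]

0: 0x48 (blk 9, set 1) → MISS  vc=[]
1: 0x6f (blk 13, set 1) → MISS  vc=[9]
2: 0x48 (blk 9, set 1) → VC-HIT  vc=[13]
3: 0x48 (blk 9, set 1) → L1-HIT  vc=[13]
4: 0x6d (blk 13, set 1) → VC-HIT  vc=[9]
5: 0x7b (blk 15, set 1) → MISS  vc=[9, 13]
6: 0x4c (blk 9, set 1) → VC-HIT  vc=[15, 13]
7: 0x69 (blk 13, set 1) → VC-HIT  vc=[15, 9]
8: 0x7a (blk 15, set 1) → VC-HIT  vc=[13, 9]
9: 0x78 (blk 15, set 1) → L1-HIT  vc=[13, 9]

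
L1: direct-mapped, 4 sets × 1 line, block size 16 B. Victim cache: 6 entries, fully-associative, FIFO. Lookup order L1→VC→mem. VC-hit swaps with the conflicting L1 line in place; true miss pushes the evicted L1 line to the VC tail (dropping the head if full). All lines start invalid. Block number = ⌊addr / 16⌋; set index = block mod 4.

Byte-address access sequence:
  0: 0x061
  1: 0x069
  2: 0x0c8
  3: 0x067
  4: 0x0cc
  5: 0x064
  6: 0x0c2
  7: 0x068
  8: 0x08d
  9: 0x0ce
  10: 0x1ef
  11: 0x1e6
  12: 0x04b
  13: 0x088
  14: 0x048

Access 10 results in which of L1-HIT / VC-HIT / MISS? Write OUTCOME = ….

0: 0x61 (blk 6, set 2) → MISS  vc=[]
1: 0x69 (blk 6, set 2) → L1-HIT  vc=[]
2: 0xc8 (blk 12, set 0) → MISS  vc=[]
3: 0x67 (blk 6, set 2) → L1-HIT  vc=[]
4: 0xcc (blk 12, set 0) → L1-HIT  vc=[]
5: 0x64 (blk 6, set 2) → L1-HIT  vc=[]
6: 0xc2 (blk 12, set 0) → L1-HIT  vc=[]
7: 0x68 (blk 6, set 2) → L1-HIT  vc=[]
8: 0x8d (blk 8, set 0) → MISS  vc=[12]
9: 0xce (blk 12, set 0) → VC-HIT  vc=[8]
10: 0x1ef (blk 30, set 2) → MISS  vc=[8, 6]
11: 0x1e6 (blk 30, set 2) → L1-HIT  vc=[8, 6]
12: 0x4b (blk 4, set 0) → MISS  vc=[8, 6, 12]
13: 0x88 (blk 8, set 0) → VC-HIT  vc=[4, 6, 12]
14: 0x48 (blk 4, set 0) → VC-HIT  vc=[8, 6, 12]

OUTCOME = MISS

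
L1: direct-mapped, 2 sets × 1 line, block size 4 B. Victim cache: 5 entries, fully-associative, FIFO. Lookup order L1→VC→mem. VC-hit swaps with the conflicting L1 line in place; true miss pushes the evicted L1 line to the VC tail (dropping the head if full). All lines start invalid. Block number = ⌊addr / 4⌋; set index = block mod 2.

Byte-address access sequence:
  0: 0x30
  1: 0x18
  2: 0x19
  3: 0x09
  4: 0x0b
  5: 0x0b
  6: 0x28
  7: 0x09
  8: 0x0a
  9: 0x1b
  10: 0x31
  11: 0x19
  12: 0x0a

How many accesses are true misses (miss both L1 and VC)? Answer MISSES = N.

MISSES = 4

#0 0x30→b12/s0 MISS; vc=[]
#1 0x18→b6/s0 MISS; vc=[12]
#2 0x19→b6/s0 L1-HIT; vc=[12]
#3 0x9→b2/s0 MISS; vc=[12,6]
#4 0xb→b2/s0 L1-HIT; vc=[12,6]
#5 0xb→b2/s0 L1-HIT; vc=[12,6]
#6 0x28→b10/s0 MISS; vc=[12,6,2]
#7 0x9→b2/s0 VC-HIT; vc=[12,6,10]
#8 0xa→b2/s0 L1-HIT; vc=[12,6,10]
#9 0x1b→b6/s0 VC-HIT; vc=[12,2,10]
#10 0x31→b12/s0 VC-HIT; vc=[6,2,10]
#11 0x19→b6/s0 VC-HIT; vc=[12,2,10]
#12 0xa→b2/s0 VC-HIT; vc=[12,6,10]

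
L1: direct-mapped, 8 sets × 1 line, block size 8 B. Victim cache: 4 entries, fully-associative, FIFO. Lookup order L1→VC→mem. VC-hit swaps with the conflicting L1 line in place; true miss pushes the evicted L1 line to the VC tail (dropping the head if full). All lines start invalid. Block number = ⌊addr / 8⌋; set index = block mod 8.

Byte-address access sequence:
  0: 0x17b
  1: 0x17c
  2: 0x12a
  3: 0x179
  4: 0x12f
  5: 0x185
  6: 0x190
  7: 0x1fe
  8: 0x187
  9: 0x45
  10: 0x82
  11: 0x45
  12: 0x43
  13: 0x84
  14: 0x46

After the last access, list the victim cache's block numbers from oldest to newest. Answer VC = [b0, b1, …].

VC = [47, 48, 16]

#0 0x17b→b47/s7 MISS; vc=[]
#1 0x17c→b47/s7 L1-HIT; vc=[]
#2 0x12a→b37/s5 MISS; vc=[]
#3 0x179→b47/s7 L1-HIT; vc=[]
#4 0x12f→b37/s5 L1-HIT; vc=[]
#5 0x185→b48/s0 MISS; vc=[]
#6 0x190→b50/s2 MISS; vc=[]
#7 0x1fe→b63/s7 MISS; vc=[47]
#8 0x187→b48/s0 L1-HIT; vc=[47]
#9 0x45→b8/s0 MISS; vc=[47,48]
#10 0x82→b16/s0 MISS; vc=[47,48,8]
#11 0x45→b8/s0 VC-HIT; vc=[47,48,16]
#12 0x43→b8/s0 L1-HIT; vc=[47,48,16]
#13 0x84→b16/s0 VC-HIT; vc=[47,48,8]
#14 0x46→b8/s0 VC-HIT; vc=[47,48,16]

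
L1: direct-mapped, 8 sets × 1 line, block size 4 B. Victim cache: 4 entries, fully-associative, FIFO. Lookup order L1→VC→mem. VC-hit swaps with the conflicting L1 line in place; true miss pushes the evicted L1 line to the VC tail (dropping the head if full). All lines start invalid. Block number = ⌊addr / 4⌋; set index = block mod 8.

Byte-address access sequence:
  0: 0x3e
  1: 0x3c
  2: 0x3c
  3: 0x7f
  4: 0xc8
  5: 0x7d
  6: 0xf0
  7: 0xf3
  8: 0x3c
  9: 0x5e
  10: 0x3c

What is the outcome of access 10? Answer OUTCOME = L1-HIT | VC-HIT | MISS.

OUTCOME = VC-HIT

0: 0x3e (blk 15, set 7) → MISS  vc=[]
1: 0x3c (blk 15, set 7) → L1-HIT  vc=[]
2: 0x3c (blk 15, set 7) → L1-HIT  vc=[]
3: 0x7f (blk 31, set 7) → MISS  vc=[15]
4: 0xc8 (blk 50, set 2) → MISS  vc=[15]
5: 0x7d (blk 31, set 7) → L1-HIT  vc=[15]
6: 0xf0 (blk 60, set 4) → MISS  vc=[15]
7: 0xf3 (blk 60, set 4) → L1-HIT  vc=[15]
8: 0x3c (blk 15, set 7) → VC-HIT  vc=[31]
9: 0x5e (blk 23, set 7) → MISS  vc=[31, 15]
10: 0x3c (blk 15, set 7) → VC-HIT  vc=[31, 23]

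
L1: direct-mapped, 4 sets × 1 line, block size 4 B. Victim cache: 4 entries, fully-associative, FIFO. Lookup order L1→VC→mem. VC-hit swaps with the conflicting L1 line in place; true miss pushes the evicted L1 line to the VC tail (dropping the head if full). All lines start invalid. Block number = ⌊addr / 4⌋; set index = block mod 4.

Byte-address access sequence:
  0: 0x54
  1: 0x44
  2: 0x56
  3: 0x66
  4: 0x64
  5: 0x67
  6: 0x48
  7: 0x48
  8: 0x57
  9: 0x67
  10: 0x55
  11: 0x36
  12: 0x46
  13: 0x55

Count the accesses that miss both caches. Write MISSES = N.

0: 0x54 (blk 21, set 1) → MISS  vc=[]
1: 0x44 (blk 17, set 1) → MISS  vc=[21]
2: 0x56 (blk 21, set 1) → VC-HIT  vc=[17]
3: 0x66 (blk 25, set 1) → MISS  vc=[17, 21]
4: 0x64 (blk 25, set 1) → L1-HIT  vc=[17, 21]
5: 0x67 (blk 25, set 1) → L1-HIT  vc=[17, 21]
6: 0x48 (blk 18, set 2) → MISS  vc=[17, 21]
7: 0x48 (blk 18, set 2) → L1-HIT  vc=[17, 21]
8: 0x57 (blk 21, set 1) → VC-HIT  vc=[17, 25]
9: 0x67 (blk 25, set 1) → VC-HIT  vc=[17, 21]
10: 0x55 (blk 21, set 1) → VC-HIT  vc=[17, 25]
11: 0x36 (blk 13, set 1) → MISS  vc=[17, 25, 21]
12: 0x46 (blk 17, set 1) → VC-HIT  vc=[13, 25, 21]
13: 0x55 (blk 21, set 1) → VC-HIT  vc=[13, 25, 17]

MISSES = 5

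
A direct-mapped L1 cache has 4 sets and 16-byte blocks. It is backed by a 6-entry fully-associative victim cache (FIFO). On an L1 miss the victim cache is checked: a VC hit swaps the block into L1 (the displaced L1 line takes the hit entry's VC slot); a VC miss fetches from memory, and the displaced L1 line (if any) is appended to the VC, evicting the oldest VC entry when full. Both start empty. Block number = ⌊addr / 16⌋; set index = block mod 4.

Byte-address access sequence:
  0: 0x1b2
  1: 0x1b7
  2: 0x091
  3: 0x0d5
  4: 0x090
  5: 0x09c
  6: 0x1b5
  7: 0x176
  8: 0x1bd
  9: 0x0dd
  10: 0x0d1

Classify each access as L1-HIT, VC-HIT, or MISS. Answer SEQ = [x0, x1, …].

  [0] addr=0x1b2 blk=27 s=3: MISS | VC []
  [1] addr=0x1b7 blk=27 s=3: L1-HIT | VC []
  [2] addr=0x91 blk=9 s=1: MISS | VC []
  [3] addr=0xd5 blk=13 s=1: MISS | VC [9]
  [4] addr=0x90 blk=9 s=1: VC-HIT | VC [13]
  [5] addr=0x9c blk=9 s=1: L1-HIT | VC [13]
  [6] addr=0x1b5 blk=27 s=3: L1-HIT | VC [13]
  [7] addr=0x176 blk=23 s=3: MISS | VC [13, 27]
  [8] addr=0x1bd blk=27 s=3: VC-HIT | VC [13, 23]
  [9] addr=0xdd blk=13 s=1: VC-HIT | VC [9, 23]
  [10] addr=0xd1 blk=13 s=1: L1-HIT | VC [9, 23]

SEQ = [MISS, L1-HIT, MISS, MISS, VC-HIT, L1-HIT, L1-HIT, MISS, VC-HIT, VC-HIT, L1-HIT]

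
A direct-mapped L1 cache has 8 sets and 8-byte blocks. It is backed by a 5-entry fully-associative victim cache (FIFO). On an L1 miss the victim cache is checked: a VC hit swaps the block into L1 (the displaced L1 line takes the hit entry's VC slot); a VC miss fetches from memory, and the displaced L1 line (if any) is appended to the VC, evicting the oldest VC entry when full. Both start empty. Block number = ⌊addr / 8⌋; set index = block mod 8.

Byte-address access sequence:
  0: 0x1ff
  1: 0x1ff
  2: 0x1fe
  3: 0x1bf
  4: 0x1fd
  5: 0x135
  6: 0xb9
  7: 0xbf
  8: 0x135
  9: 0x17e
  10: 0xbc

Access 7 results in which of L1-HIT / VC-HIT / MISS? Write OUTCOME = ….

  [0] addr=0x1ff blk=63 s=7: MISS | VC []
  [1] addr=0x1ff blk=63 s=7: L1-HIT | VC []
  [2] addr=0x1fe blk=63 s=7: L1-HIT | VC []
  [3] addr=0x1bf blk=55 s=7: MISS | VC [63]
  [4] addr=0x1fd blk=63 s=7: VC-HIT | VC [55]
  [5] addr=0x135 blk=38 s=6: MISS | VC [55]
  [6] addr=0xb9 blk=23 s=7: MISS | VC [55, 63]
  [7] addr=0xbf blk=23 s=7: L1-HIT | VC [55, 63]
  [8] addr=0x135 blk=38 s=6: L1-HIT | VC [55, 63]
  [9] addr=0x17e blk=47 s=7: MISS | VC [55, 63, 23]
  [10] addr=0xbc blk=23 s=7: VC-HIT | VC [55, 63, 47]

OUTCOME = L1-HIT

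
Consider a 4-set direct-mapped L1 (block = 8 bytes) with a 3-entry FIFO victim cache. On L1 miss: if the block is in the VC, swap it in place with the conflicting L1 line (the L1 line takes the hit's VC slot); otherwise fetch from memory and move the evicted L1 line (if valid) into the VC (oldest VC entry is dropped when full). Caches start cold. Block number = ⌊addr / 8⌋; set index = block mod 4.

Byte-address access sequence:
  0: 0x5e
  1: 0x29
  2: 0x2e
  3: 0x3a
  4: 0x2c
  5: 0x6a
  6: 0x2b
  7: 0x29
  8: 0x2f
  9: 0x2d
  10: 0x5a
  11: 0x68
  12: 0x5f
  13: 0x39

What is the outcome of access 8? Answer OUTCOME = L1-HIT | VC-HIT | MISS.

  [0] addr=0x5e blk=11 s=3: MISS | VC []
  [1] addr=0x29 blk=5 s=1: MISS | VC []
  [2] addr=0x2e blk=5 s=1: L1-HIT | VC []
  [3] addr=0x3a blk=7 s=3: MISS | VC [11]
  [4] addr=0x2c blk=5 s=1: L1-HIT | VC [11]
  [5] addr=0x6a blk=13 s=1: MISS | VC [11, 5]
  [6] addr=0x2b blk=5 s=1: VC-HIT | VC [11, 13]
  [7] addr=0x29 blk=5 s=1: L1-HIT | VC [11, 13]
  [8] addr=0x2f blk=5 s=1: L1-HIT | VC [11, 13]
  [9] addr=0x2d blk=5 s=1: L1-HIT | VC [11, 13]
  [10] addr=0x5a blk=11 s=3: VC-HIT | VC [7, 13]
  [11] addr=0x68 blk=13 s=1: VC-HIT | VC [7, 5]
  [12] addr=0x5f blk=11 s=3: L1-HIT | VC [7, 5]
  [13] addr=0x39 blk=7 s=3: VC-HIT | VC [11, 5]

OUTCOME = L1-HIT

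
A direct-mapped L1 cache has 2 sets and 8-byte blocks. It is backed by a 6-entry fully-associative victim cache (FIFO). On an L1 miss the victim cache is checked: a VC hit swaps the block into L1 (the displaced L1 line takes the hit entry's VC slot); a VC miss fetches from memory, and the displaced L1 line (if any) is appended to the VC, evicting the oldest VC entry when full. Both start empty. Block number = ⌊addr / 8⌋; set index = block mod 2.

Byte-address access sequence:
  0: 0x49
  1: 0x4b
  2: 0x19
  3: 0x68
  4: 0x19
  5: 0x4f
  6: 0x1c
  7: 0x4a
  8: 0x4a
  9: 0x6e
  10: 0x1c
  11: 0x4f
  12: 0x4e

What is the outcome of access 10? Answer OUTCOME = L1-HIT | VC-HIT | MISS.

OUTCOME = VC-HIT

0: 0x49 (blk 9, set 1) → MISS  vc=[]
1: 0x4b (blk 9, set 1) → L1-HIT  vc=[]
2: 0x19 (blk 3, set 1) → MISS  vc=[9]
3: 0x68 (blk 13, set 1) → MISS  vc=[9, 3]
4: 0x19 (blk 3, set 1) → VC-HIT  vc=[9, 13]
5: 0x4f (blk 9, set 1) → VC-HIT  vc=[3, 13]
6: 0x1c (blk 3, set 1) → VC-HIT  vc=[9, 13]
7: 0x4a (blk 9, set 1) → VC-HIT  vc=[3, 13]
8: 0x4a (blk 9, set 1) → L1-HIT  vc=[3, 13]
9: 0x6e (blk 13, set 1) → VC-HIT  vc=[3, 9]
10: 0x1c (blk 3, set 1) → VC-HIT  vc=[13, 9]
11: 0x4f (blk 9, set 1) → VC-HIT  vc=[13, 3]
12: 0x4e (blk 9, set 1) → L1-HIT  vc=[13, 3]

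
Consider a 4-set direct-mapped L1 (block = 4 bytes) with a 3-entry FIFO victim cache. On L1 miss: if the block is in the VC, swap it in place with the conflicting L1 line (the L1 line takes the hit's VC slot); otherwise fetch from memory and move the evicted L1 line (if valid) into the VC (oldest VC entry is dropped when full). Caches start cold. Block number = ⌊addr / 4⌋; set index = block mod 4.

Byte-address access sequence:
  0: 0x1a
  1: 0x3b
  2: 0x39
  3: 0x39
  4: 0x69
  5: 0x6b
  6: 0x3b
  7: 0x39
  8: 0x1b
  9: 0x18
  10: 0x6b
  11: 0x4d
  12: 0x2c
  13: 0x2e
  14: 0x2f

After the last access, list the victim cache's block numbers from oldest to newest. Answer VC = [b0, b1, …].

0: 0x1a (blk 6, set 2) → MISS  vc=[]
1: 0x3b (blk 14, set 2) → MISS  vc=[6]
2: 0x39 (blk 14, set 2) → L1-HIT  vc=[6]
3: 0x39 (blk 14, set 2) → L1-HIT  vc=[6]
4: 0x69 (blk 26, set 2) → MISS  vc=[6, 14]
5: 0x6b (blk 26, set 2) → L1-HIT  vc=[6, 14]
6: 0x3b (blk 14, set 2) → VC-HIT  vc=[6, 26]
7: 0x39 (blk 14, set 2) → L1-HIT  vc=[6, 26]
8: 0x1b (blk 6, set 2) → VC-HIT  vc=[14, 26]
9: 0x18 (blk 6, set 2) → L1-HIT  vc=[14, 26]
10: 0x6b (blk 26, set 2) → VC-HIT  vc=[14, 6]
11: 0x4d (blk 19, set 3) → MISS  vc=[14, 6]
12: 0x2c (blk 11, set 3) → MISS  vc=[14, 6, 19]
13: 0x2e (blk 11, set 3) → L1-HIT  vc=[14, 6, 19]
14: 0x2f (blk 11, set 3) → L1-HIT  vc=[14, 6, 19]

VC = [14, 6, 19]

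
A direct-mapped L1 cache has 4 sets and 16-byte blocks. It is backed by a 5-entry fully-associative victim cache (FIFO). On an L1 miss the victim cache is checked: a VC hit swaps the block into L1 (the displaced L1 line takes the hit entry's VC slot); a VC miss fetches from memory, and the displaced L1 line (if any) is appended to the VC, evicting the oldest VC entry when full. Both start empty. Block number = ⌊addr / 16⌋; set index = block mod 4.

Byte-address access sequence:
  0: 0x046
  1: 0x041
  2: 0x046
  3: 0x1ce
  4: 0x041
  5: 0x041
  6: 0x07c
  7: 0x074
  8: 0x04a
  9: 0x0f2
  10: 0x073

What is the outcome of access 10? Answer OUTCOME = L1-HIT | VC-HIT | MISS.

  [0] addr=0x46 blk=4 s=0: MISS | VC []
  [1] addr=0x41 blk=4 s=0: L1-HIT | VC []
  [2] addr=0x46 blk=4 s=0: L1-HIT | VC []
  [3] addr=0x1ce blk=28 s=0: MISS | VC [4]
  [4] addr=0x41 blk=4 s=0: VC-HIT | VC [28]
  [5] addr=0x41 blk=4 s=0: L1-HIT | VC [28]
  [6] addr=0x7c blk=7 s=3: MISS | VC [28]
  [7] addr=0x74 blk=7 s=3: L1-HIT | VC [28]
  [8] addr=0x4a blk=4 s=0: L1-HIT | VC [28]
  [9] addr=0xf2 blk=15 s=3: MISS | VC [28, 7]
  [10] addr=0x73 blk=7 s=3: VC-HIT | VC [28, 15]

OUTCOME = VC-HIT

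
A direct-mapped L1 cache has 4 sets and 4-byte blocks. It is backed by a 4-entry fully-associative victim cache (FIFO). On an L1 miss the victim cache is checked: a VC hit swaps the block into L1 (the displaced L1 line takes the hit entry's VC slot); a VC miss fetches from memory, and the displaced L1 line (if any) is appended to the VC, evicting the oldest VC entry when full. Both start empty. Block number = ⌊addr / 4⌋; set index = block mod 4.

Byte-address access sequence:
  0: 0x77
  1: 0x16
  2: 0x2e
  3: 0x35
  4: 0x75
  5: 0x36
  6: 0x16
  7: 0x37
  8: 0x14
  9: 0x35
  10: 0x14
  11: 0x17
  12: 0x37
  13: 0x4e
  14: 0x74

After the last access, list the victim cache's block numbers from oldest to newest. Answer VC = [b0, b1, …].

  [0] addr=0x77 blk=29 s=1: MISS | VC []
  [1] addr=0x16 blk=5 s=1: MISS | VC [29]
  [2] addr=0x2e blk=11 s=3: MISS | VC [29]
  [3] addr=0x35 blk=13 s=1: MISS | VC [29, 5]
  [4] addr=0x75 blk=29 s=1: VC-HIT | VC [13, 5]
  [5] addr=0x36 blk=13 s=1: VC-HIT | VC [29, 5]
  [6] addr=0x16 blk=5 s=1: VC-HIT | VC [29, 13]
  [7] addr=0x37 blk=13 s=1: VC-HIT | VC [29, 5]
  [8] addr=0x14 blk=5 s=1: VC-HIT | VC [29, 13]
  [9] addr=0x35 blk=13 s=1: VC-HIT | VC [29, 5]
  [10] addr=0x14 blk=5 s=1: VC-HIT | VC [29, 13]
  [11] addr=0x17 blk=5 s=1: L1-HIT | VC [29, 13]
  [12] addr=0x37 blk=13 s=1: VC-HIT | VC [29, 5]
  [13] addr=0x4e blk=19 s=3: MISS | VC [29, 5, 11]
  [14] addr=0x74 blk=29 s=1: VC-HIT | VC [13, 5, 11]

VC = [13, 5, 11]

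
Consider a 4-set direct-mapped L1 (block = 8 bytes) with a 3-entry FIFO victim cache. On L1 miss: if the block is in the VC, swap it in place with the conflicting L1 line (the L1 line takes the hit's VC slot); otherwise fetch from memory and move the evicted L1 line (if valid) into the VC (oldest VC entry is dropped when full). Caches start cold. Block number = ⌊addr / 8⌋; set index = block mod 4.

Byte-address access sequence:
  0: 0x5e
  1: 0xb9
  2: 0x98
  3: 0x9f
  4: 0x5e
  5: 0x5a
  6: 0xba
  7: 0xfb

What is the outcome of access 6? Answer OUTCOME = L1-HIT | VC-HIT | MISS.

0: 0x5e (blk 11, set 3) → MISS  vc=[]
1: 0xb9 (blk 23, set 3) → MISS  vc=[11]
2: 0x98 (blk 19, set 3) → MISS  vc=[11, 23]
3: 0x9f (blk 19, set 3) → L1-HIT  vc=[11, 23]
4: 0x5e (blk 11, set 3) → VC-HIT  vc=[19, 23]
5: 0x5a (blk 11, set 3) → L1-HIT  vc=[19, 23]
6: 0xba (blk 23, set 3) → VC-HIT  vc=[19, 11]
7: 0xfb (blk 31, set 3) → MISS  vc=[19, 11, 23]

OUTCOME = VC-HIT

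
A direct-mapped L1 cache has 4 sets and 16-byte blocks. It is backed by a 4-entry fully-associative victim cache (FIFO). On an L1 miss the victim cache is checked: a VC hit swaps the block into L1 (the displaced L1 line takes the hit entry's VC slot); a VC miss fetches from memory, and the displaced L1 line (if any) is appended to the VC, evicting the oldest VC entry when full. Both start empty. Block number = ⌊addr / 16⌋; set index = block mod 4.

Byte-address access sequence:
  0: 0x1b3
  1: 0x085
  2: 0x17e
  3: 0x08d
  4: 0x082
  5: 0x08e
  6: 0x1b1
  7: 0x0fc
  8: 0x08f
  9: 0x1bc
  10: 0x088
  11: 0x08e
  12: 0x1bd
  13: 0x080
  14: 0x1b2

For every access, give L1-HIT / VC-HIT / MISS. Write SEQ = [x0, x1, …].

0: 0x1b3 (blk 27, set 3) → MISS  vc=[]
1: 0x85 (blk 8, set 0) → MISS  vc=[]
2: 0x17e (blk 23, set 3) → MISS  vc=[27]
3: 0x8d (blk 8, set 0) → L1-HIT  vc=[27]
4: 0x82 (blk 8, set 0) → L1-HIT  vc=[27]
5: 0x8e (blk 8, set 0) → L1-HIT  vc=[27]
6: 0x1b1 (blk 27, set 3) → VC-HIT  vc=[23]
7: 0xfc (blk 15, set 3) → MISS  vc=[23, 27]
8: 0x8f (blk 8, set 0) → L1-HIT  vc=[23, 27]
9: 0x1bc (blk 27, set 3) → VC-HIT  vc=[23, 15]
10: 0x88 (blk 8, set 0) → L1-HIT  vc=[23, 15]
11: 0x8e (blk 8, set 0) → L1-HIT  vc=[23, 15]
12: 0x1bd (blk 27, set 3) → L1-HIT  vc=[23, 15]
13: 0x80 (blk 8, set 0) → L1-HIT  vc=[23, 15]
14: 0x1b2 (blk 27, set 3) → L1-HIT  vc=[23, 15]

SEQ = [MISS, MISS, MISS, L1-HIT, L1-HIT, L1-HIT, VC-HIT, MISS, L1-HIT, VC-HIT, L1-HIT, L1-HIT, L1-HIT, L1-HIT, L1-HIT]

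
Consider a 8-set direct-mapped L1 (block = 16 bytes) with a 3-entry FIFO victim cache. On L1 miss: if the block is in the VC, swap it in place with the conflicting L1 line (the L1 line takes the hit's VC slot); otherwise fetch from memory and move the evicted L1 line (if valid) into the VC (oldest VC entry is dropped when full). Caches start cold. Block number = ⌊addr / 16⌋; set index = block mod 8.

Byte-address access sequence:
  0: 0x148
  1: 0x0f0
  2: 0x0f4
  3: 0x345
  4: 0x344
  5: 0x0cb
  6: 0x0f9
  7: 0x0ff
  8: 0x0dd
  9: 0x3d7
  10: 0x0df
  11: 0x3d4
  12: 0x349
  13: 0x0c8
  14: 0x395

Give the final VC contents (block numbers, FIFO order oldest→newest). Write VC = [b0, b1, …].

  [0] addr=0x148 blk=20 s=4: MISS | VC []
  [1] addr=0xf0 blk=15 s=7: MISS | VC []
  [2] addr=0xf4 blk=15 s=7: L1-HIT | VC []
  [3] addr=0x345 blk=52 s=4: MISS | VC [20]
  [4] addr=0x344 blk=52 s=4: L1-HIT | VC [20]
  [5] addr=0xcb blk=12 s=4: MISS | VC [20, 52]
  [6] addr=0xf9 blk=15 s=7: L1-HIT | VC [20, 52]
  [7] addr=0xff blk=15 s=7: L1-HIT | VC [20, 52]
  [8] addr=0xdd blk=13 s=5: MISS | VC [20, 52]
  [9] addr=0x3d7 blk=61 s=5: MISS | VC [20, 52, 13]
  [10] addr=0xdf blk=13 s=5: VC-HIT | VC [20, 52, 61]
  [11] addr=0x3d4 blk=61 s=5: VC-HIT | VC [20, 52, 13]
  [12] addr=0x349 blk=52 s=4: VC-HIT | VC [20, 12, 13]
  [13] addr=0xc8 blk=12 s=4: VC-HIT | VC [20, 52, 13]
  [14] addr=0x395 blk=57 s=1: MISS | VC [20, 52, 13]

VC = [20, 52, 13]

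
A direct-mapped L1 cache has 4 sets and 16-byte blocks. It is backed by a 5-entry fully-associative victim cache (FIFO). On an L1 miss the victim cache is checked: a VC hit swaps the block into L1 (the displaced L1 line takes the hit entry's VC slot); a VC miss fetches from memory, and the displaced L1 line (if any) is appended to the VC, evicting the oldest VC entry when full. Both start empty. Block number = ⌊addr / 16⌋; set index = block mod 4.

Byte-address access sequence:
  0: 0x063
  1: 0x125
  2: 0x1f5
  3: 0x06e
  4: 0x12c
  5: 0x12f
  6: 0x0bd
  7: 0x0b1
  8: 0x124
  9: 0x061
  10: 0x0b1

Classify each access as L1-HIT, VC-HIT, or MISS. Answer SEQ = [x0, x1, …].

SEQ = [MISS, MISS, MISS, VC-HIT, VC-HIT, L1-HIT, MISS, L1-HIT, L1-HIT, VC-HIT, L1-HIT]

#0 0x63→b6/s2 MISS; vc=[]
#1 0x125→b18/s2 MISS; vc=[6]
#2 0x1f5→b31/s3 MISS; vc=[6]
#3 0x6e→b6/s2 VC-HIT; vc=[18]
#4 0x12c→b18/s2 VC-HIT; vc=[6]
#5 0x12f→b18/s2 L1-HIT; vc=[6]
#6 0xbd→b11/s3 MISS; vc=[6,31]
#7 0xb1→b11/s3 L1-HIT; vc=[6,31]
#8 0x124→b18/s2 L1-HIT; vc=[6,31]
#9 0x61→b6/s2 VC-HIT; vc=[18,31]
#10 0xb1→b11/s3 L1-HIT; vc=[18,31]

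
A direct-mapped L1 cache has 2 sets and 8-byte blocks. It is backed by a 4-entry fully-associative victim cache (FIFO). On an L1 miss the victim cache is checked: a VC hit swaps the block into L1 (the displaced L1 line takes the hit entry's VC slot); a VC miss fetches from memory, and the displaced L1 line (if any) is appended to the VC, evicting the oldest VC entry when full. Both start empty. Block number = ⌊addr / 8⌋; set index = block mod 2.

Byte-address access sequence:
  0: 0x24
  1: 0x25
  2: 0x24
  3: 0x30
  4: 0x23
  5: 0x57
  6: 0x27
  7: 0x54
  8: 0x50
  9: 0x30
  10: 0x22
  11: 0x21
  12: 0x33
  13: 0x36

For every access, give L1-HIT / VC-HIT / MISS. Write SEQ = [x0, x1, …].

SEQ = [MISS, L1-HIT, L1-HIT, MISS, VC-HIT, MISS, VC-HIT, VC-HIT, L1-HIT, VC-HIT, VC-HIT, L1-HIT, VC-HIT, L1-HIT]

  [0] addr=0x24 blk=4 s=0: MISS | VC []
  [1] addr=0x25 blk=4 s=0: L1-HIT | VC []
  [2] addr=0x24 blk=4 s=0: L1-HIT | VC []
  [3] addr=0x30 blk=6 s=0: MISS | VC [4]
  [4] addr=0x23 blk=4 s=0: VC-HIT | VC [6]
  [5] addr=0x57 blk=10 s=0: MISS | VC [6, 4]
  [6] addr=0x27 blk=4 s=0: VC-HIT | VC [6, 10]
  [7] addr=0x54 blk=10 s=0: VC-HIT | VC [6, 4]
  [8] addr=0x50 blk=10 s=0: L1-HIT | VC [6, 4]
  [9] addr=0x30 blk=6 s=0: VC-HIT | VC [10, 4]
  [10] addr=0x22 blk=4 s=0: VC-HIT | VC [10, 6]
  [11] addr=0x21 blk=4 s=0: L1-HIT | VC [10, 6]
  [12] addr=0x33 blk=6 s=0: VC-HIT | VC [10, 4]
  [13] addr=0x36 blk=6 s=0: L1-HIT | VC [10, 4]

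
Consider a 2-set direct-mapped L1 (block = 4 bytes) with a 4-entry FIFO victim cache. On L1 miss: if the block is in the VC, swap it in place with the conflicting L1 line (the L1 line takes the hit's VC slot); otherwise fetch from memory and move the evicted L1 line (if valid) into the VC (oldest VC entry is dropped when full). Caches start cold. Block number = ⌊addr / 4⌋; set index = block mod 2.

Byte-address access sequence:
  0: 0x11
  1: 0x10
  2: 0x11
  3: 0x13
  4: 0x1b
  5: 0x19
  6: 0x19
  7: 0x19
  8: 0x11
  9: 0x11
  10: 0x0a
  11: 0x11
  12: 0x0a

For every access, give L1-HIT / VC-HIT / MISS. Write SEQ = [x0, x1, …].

#0 0x11→b4/s0 MISS; vc=[]
#1 0x10→b4/s0 L1-HIT; vc=[]
#2 0x11→b4/s0 L1-HIT; vc=[]
#3 0x13→b4/s0 L1-HIT; vc=[]
#4 0x1b→b6/s0 MISS; vc=[4]
#5 0x19→b6/s0 L1-HIT; vc=[4]
#6 0x19→b6/s0 L1-HIT; vc=[4]
#7 0x19→b6/s0 L1-HIT; vc=[4]
#8 0x11→b4/s0 VC-HIT; vc=[6]
#9 0x11→b4/s0 L1-HIT; vc=[6]
#10 0xa→b2/s0 MISS; vc=[6,4]
#11 0x11→b4/s0 VC-HIT; vc=[6,2]
#12 0xa→b2/s0 VC-HIT; vc=[6,4]

SEQ = [MISS, L1-HIT, L1-HIT, L1-HIT, MISS, L1-HIT, L1-HIT, L1-HIT, VC-HIT, L1-HIT, MISS, VC-HIT, VC-HIT]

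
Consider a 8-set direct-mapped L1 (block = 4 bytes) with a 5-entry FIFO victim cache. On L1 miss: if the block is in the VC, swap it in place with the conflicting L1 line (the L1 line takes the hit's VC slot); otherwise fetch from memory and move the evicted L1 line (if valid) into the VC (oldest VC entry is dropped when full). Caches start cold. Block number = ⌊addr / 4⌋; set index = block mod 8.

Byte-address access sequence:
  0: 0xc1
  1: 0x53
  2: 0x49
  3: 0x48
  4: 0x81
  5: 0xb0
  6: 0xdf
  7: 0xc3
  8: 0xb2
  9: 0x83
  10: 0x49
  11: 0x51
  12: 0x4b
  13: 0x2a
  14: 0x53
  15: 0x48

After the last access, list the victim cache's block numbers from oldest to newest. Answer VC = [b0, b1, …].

VC = [48, 44, 10]

  [0] addr=0xc1 blk=48 s=0: MISS | VC []
  [1] addr=0x53 blk=20 s=4: MISS | VC []
  [2] addr=0x49 blk=18 s=2: MISS | VC []
  [3] addr=0x48 blk=18 s=2: L1-HIT | VC []
  [4] addr=0x81 blk=32 s=0: MISS | VC [48]
  [5] addr=0xb0 blk=44 s=4: MISS | VC [48, 20]
  [6] addr=0xdf blk=55 s=7: MISS | VC [48, 20]
  [7] addr=0xc3 blk=48 s=0: VC-HIT | VC [32, 20]
  [8] addr=0xb2 blk=44 s=4: L1-HIT | VC [32, 20]
  [9] addr=0x83 blk=32 s=0: VC-HIT | VC [48, 20]
  [10] addr=0x49 blk=18 s=2: L1-HIT | VC [48, 20]
  [11] addr=0x51 blk=20 s=4: VC-HIT | VC [48, 44]
  [12] addr=0x4b blk=18 s=2: L1-HIT | VC [48, 44]
  [13] addr=0x2a blk=10 s=2: MISS | VC [48, 44, 18]
  [14] addr=0x53 blk=20 s=4: L1-HIT | VC [48, 44, 18]
  [15] addr=0x48 blk=18 s=2: VC-HIT | VC [48, 44, 10]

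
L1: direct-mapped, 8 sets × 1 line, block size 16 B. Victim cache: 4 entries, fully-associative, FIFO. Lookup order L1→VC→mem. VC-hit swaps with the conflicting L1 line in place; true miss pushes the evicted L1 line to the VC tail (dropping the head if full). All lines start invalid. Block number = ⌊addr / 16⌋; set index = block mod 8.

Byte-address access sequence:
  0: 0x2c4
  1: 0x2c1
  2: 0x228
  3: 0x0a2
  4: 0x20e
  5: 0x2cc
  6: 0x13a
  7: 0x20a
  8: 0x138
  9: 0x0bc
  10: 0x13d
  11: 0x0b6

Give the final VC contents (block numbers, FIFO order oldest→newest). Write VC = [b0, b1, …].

#0 0x2c4→b44/s4 MISS; vc=[]
#1 0x2c1→b44/s4 L1-HIT; vc=[]
#2 0x228→b34/s2 MISS; vc=[]
#3 0xa2→b10/s2 MISS; vc=[34]
#4 0x20e→b32/s0 MISS; vc=[34]
#5 0x2cc→b44/s4 L1-HIT; vc=[34]
#6 0x13a→b19/s3 MISS; vc=[34]
#7 0x20a→b32/s0 L1-HIT; vc=[34]
#8 0x138→b19/s3 L1-HIT; vc=[34]
#9 0xbc→b11/s3 MISS; vc=[34,19]
#10 0x13d→b19/s3 VC-HIT; vc=[34,11]
#11 0xb6→b11/s3 VC-HIT; vc=[34,19]

VC = [34, 19]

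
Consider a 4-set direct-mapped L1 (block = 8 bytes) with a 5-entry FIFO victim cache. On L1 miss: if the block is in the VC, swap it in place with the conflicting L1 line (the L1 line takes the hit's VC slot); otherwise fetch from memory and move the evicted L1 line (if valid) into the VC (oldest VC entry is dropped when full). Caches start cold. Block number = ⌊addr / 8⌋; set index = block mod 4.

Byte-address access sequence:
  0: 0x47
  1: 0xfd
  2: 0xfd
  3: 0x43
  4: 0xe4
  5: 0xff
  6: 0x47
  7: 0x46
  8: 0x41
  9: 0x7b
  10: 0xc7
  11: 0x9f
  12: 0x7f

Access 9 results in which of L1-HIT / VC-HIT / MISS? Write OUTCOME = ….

0: 0x47 (blk 8, set 0) → MISS  vc=[]
1: 0xfd (blk 31, set 3) → MISS  vc=[]
2: 0xfd (blk 31, set 3) → L1-HIT  vc=[]
3: 0x43 (blk 8, set 0) → L1-HIT  vc=[]
4: 0xe4 (blk 28, set 0) → MISS  vc=[8]
5: 0xff (blk 31, set 3) → L1-HIT  vc=[8]
6: 0x47 (blk 8, set 0) → VC-HIT  vc=[28]
7: 0x46 (blk 8, set 0) → L1-HIT  vc=[28]
8: 0x41 (blk 8, set 0) → L1-HIT  vc=[28]
9: 0x7b (blk 15, set 3) → MISS  vc=[28, 31]
10: 0xc7 (blk 24, set 0) → MISS  vc=[28, 31, 8]
11: 0x9f (blk 19, set 3) → MISS  vc=[28, 31, 8, 15]
12: 0x7f (blk 15, set 3) → VC-HIT  vc=[28, 31, 8, 19]

OUTCOME = MISS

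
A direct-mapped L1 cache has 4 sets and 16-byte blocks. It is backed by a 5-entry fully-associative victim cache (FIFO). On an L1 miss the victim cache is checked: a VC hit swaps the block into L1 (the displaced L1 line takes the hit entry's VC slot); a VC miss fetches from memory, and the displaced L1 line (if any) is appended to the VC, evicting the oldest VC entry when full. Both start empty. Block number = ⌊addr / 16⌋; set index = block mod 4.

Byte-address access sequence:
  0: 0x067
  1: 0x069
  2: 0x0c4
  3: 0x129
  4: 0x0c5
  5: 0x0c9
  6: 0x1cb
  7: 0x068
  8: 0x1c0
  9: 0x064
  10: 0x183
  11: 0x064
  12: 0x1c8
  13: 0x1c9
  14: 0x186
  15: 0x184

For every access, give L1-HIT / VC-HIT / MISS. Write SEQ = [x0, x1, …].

  [0] addr=0x67 blk=6 s=2: MISS | VC []
  [1] addr=0x69 blk=6 s=2: L1-HIT | VC []
  [2] addr=0xc4 blk=12 s=0: MISS | VC []
  [3] addr=0x129 blk=18 s=2: MISS | VC [6]
  [4] addr=0xc5 blk=12 s=0: L1-HIT | VC [6]
  [5] addr=0xc9 blk=12 s=0: L1-HIT | VC [6]
  [6] addr=0x1cb blk=28 s=0: MISS | VC [6, 12]
  [7] addr=0x68 blk=6 s=2: VC-HIT | VC [18, 12]
  [8] addr=0x1c0 blk=28 s=0: L1-HIT | VC [18, 12]
  [9] addr=0x64 blk=6 s=2: L1-HIT | VC [18, 12]
  [10] addr=0x183 blk=24 s=0: MISS | VC [18, 12, 28]
  [11] addr=0x64 blk=6 s=2: L1-HIT | VC [18, 12, 28]
  [12] addr=0x1c8 blk=28 s=0: VC-HIT | VC [18, 12, 24]
  [13] addr=0x1c9 blk=28 s=0: L1-HIT | VC [18, 12, 24]
  [14] addr=0x186 blk=24 s=0: VC-HIT | VC [18, 12, 28]
  [15] addr=0x184 blk=24 s=0: L1-HIT | VC [18, 12, 28]

SEQ = [MISS, L1-HIT, MISS, MISS, L1-HIT, L1-HIT, MISS, VC-HIT, L1-HIT, L1-HIT, MISS, L1-HIT, VC-HIT, L1-HIT, VC-HIT, L1-HIT]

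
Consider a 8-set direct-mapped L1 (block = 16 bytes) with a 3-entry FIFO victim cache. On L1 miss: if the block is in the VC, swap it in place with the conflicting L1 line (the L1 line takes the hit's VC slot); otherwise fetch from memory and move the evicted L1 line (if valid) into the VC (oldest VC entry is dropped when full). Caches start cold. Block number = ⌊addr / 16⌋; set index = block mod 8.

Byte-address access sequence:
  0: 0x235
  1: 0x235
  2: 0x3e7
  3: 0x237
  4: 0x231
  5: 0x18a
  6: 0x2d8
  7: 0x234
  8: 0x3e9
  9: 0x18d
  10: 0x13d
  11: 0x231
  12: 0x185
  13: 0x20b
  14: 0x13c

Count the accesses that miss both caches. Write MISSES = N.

  [0] addr=0x235 blk=35 s=3: MISS | VC []
  [1] addr=0x235 blk=35 s=3: L1-HIT | VC []
  [2] addr=0x3e7 blk=62 s=6: MISS | VC []
  [3] addr=0x237 blk=35 s=3: L1-HIT | VC []
  [4] addr=0x231 blk=35 s=3: L1-HIT | VC []
  [5] addr=0x18a blk=24 s=0: MISS | VC []
  [6] addr=0x2d8 blk=45 s=5: MISS | VC []
  [7] addr=0x234 blk=35 s=3: L1-HIT | VC []
  [8] addr=0x3e9 blk=62 s=6: L1-HIT | VC []
  [9] addr=0x18d blk=24 s=0: L1-HIT | VC []
  [10] addr=0x13d blk=19 s=3: MISS | VC [35]
  [11] addr=0x231 blk=35 s=3: VC-HIT | VC [19]
  [12] addr=0x185 blk=24 s=0: L1-HIT | VC [19]
  [13] addr=0x20b blk=32 s=0: MISS | VC [19, 24]
  [14] addr=0x13c blk=19 s=3: VC-HIT | VC [35, 24]

MISSES = 6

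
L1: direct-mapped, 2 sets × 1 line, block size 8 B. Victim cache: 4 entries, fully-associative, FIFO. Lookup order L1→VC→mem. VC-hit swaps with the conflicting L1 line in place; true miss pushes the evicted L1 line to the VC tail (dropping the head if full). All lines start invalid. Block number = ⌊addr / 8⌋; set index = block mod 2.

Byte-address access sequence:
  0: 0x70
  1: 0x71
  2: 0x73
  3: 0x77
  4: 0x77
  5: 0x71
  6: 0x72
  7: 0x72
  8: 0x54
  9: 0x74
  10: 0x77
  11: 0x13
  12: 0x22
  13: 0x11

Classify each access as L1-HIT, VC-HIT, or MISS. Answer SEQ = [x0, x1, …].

SEQ = [MISS, L1-HIT, L1-HIT, L1-HIT, L1-HIT, L1-HIT, L1-HIT, L1-HIT, MISS, VC-HIT, L1-HIT, MISS, MISS, VC-HIT]

  [0] addr=0x70 blk=14 s=0: MISS | VC []
  [1] addr=0x71 blk=14 s=0: L1-HIT | VC []
  [2] addr=0x73 blk=14 s=0: L1-HIT | VC []
  [3] addr=0x77 blk=14 s=0: L1-HIT | VC []
  [4] addr=0x77 blk=14 s=0: L1-HIT | VC []
  [5] addr=0x71 blk=14 s=0: L1-HIT | VC []
  [6] addr=0x72 blk=14 s=0: L1-HIT | VC []
  [7] addr=0x72 blk=14 s=0: L1-HIT | VC []
  [8] addr=0x54 blk=10 s=0: MISS | VC [14]
  [9] addr=0x74 blk=14 s=0: VC-HIT | VC [10]
  [10] addr=0x77 blk=14 s=0: L1-HIT | VC [10]
  [11] addr=0x13 blk=2 s=0: MISS | VC [10, 14]
  [12] addr=0x22 blk=4 s=0: MISS | VC [10, 14, 2]
  [13] addr=0x11 blk=2 s=0: VC-HIT | VC [10, 14, 4]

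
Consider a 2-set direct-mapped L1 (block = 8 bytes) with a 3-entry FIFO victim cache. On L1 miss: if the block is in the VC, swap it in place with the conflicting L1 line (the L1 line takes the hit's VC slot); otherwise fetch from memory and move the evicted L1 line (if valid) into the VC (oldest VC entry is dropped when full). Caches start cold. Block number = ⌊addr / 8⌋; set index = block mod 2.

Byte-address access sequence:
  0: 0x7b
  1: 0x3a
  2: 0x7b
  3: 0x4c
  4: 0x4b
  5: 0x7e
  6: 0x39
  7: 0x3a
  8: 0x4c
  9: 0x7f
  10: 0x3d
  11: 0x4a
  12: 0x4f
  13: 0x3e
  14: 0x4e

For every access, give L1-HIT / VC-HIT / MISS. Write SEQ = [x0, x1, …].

SEQ = [MISS, MISS, VC-HIT, MISS, L1-HIT, VC-HIT, VC-HIT, L1-HIT, VC-HIT, VC-HIT, VC-HIT, VC-HIT, L1-HIT, VC-HIT, VC-HIT]

#0 0x7b→b15/s1 MISS; vc=[]
#1 0x3a→b7/s1 MISS; vc=[15]
#2 0x7b→b15/s1 VC-HIT; vc=[7]
#3 0x4c→b9/s1 MISS; vc=[7,15]
#4 0x4b→b9/s1 L1-HIT; vc=[7,15]
#5 0x7e→b15/s1 VC-HIT; vc=[7,9]
#6 0x39→b7/s1 VC-HIT; vc=[15,9]
#7 0x3a→b7/s1 L1-HIT; vc=[15,9]
#8 0x4c→b9/s1 VC-HIT; vc=[15,7]
#9 0x7f→b15/s1 VC-HIT; vc=[9,7]
#10 0x3d→b7/s1 VC-HIT; vc=[9,15]
#11 0x4a→b9/s1 VC-HIT; vc=[7,15]
#12 0x4f→b9/s1 L1-HIT; vc=[7,15]
#13 0x3e→b7/s1 VC-HIT; vc=[9,15]
#14 0x4e→b9/s1 VC-HIT; vc=[7,15]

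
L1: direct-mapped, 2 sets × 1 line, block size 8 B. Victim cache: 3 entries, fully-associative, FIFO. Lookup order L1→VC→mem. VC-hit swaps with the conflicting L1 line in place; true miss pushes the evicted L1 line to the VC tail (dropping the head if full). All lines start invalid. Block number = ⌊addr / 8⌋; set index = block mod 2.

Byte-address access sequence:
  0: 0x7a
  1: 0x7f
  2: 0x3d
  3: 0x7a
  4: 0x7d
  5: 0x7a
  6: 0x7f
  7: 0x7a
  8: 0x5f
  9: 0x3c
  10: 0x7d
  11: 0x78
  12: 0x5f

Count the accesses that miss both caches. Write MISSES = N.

  [0] addr=0x7a blk=15 s=1: MISS | VC []
  [1] addr=0x7f blk=15 s=1: L1-HIT | VC []
  [2] addr=0x3d blk=7 s=1: MISS | VC [15]
  [3] addr=0x7a blk=15 s=1: VC-HIT | VC [7]
  [4] addr=0x7d blk=15 s=1: L1-HIT | VC [7]
  [5] addr=0x7a blk=15 s=1: L1-HIT | VC [7]
  [6] addr=0x7f blk=15 s=1: L1-HIT | VC [7]
  [7] addr=0x7a blk=15 s=1: L1-HIT | VC [7]
  [8] addr=0x5f blk=11 s=1: MISS | VC [7, 15]
  [9] addr=0x3c blk=7 s=1: VC-HIT | VC [11, 15]
  [10] addr=0x7d blk=15 s=1: VC-HIT | VC [11, 7]
  [11] addr=0x78 blk=15 s=1: L1-HIT | VC [11, 7]
  [12] addr=0x5f blk=11 s=1: VC-HIT | VC [15, 7]

MISSES = 3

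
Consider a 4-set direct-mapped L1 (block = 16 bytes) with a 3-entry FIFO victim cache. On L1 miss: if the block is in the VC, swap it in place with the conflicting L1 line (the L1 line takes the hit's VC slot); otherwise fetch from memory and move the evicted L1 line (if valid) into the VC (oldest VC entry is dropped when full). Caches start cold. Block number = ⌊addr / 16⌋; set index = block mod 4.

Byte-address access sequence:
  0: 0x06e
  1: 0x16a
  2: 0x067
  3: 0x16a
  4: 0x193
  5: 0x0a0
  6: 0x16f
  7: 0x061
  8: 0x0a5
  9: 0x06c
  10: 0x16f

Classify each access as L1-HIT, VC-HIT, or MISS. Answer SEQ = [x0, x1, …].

#0 0x6e→b6/s2 MISS; vc=[]
#1 0x16a→b22/s2 MISS; vc=[6]
#2 0x67→b6/s2 VC-HIT; vc=[22]
#3 0x16a→b22/s2 VC-HIT; vc=[6]
#4 0x193→b25/s1 MISS; vc=[6]
#5 0xa0→b10/s2 MISS; vc=[6,22]
#6 0x16f→b22/s2 VC-HIT; vc=[6,10]
#7 0x61→b6/s2 VC-HIT; vc=[22,10]
#8 0xa5→b10/s2 VC-HIT; vc=[22,6]
#9 0x6c→b6/s2 VC-HIT; vc=[22,10]
#10 0x16f→b22/s2 VC-HIT; vc=[6,10]

SEQ = [MISS, MISS, VC-HIT, VC-HIT, MISS, MISS, VC-HIT, VC-HIT, VC-HIT, VC-HIT, VC-HIT]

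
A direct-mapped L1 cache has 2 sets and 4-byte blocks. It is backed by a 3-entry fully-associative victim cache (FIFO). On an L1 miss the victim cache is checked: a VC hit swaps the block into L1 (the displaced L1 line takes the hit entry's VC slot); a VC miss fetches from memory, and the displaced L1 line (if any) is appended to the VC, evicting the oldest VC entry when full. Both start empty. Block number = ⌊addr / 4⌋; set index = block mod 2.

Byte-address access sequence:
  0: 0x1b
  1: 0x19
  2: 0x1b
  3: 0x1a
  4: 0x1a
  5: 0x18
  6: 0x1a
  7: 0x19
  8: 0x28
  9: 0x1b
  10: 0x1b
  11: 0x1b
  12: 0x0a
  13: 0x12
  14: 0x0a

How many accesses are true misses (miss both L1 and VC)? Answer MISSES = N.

0: 0x1b (blk 6, set 0) → MISS  vc=[]
1: 0x19 (blk 6, set 0) → L1-HIT  vc=[]
2: 0x1b (blk 6, set 0) → L1-HIT  vc=[]
3: 0x1a (blk 6, set 0) → L1-HIT  vc=[]
4: 0x1a (blk 6, set 0) → L1-HIT  vc=[]
5: 0x18 (blk 6, set 0) → L1-HIT  vc=[]
6: 0x1a (blk 6, set 0) → L1-HIT  vc=[]
7: 0x19 (blk 6, set 0) → L1-HIT  vc=[]
8: 0x28 (blk 10, set 0) → MISS  vc=[6]
9: 0x1b (blk 6, set 0) → VC-HIT  vc=[10]
10: 0x1b (blk 6, set 0) → L1-HIT  vc=[10]
11: 0x1b (blk 6, set 0) → L1-HIT  vc=[10]
12: 0xa (blk 2, set 0) → MISS  vc=[10, 6]
13: 0x12 (blk 4, set 0) → MISS  vc=[10, 6, 2]
14: 0xa (blk 2, set 0) → VC-HIT  vc=[10, 6, 4]

MISSES = 4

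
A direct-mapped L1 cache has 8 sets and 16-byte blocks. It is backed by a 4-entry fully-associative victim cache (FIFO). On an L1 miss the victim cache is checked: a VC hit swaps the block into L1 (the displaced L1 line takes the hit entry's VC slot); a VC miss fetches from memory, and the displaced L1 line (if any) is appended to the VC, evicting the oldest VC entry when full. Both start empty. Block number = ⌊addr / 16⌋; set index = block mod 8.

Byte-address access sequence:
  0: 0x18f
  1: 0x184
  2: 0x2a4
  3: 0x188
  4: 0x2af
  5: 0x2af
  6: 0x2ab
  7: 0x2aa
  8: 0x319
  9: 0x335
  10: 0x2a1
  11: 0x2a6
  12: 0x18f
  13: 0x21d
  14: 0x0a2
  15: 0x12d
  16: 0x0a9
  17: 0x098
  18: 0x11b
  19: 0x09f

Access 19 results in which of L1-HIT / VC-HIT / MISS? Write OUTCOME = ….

OUTCOME = VC-HIT

  [0] addr=0x18f blk=24 s=0: MISS | VC []
  [1] addr=0x184 blk=24 s=0: L1-HIT | VC []
  [2] addr=0x2a4 blk=42 s=2: MISS | VC []
  [3] addr=0x188 blk=24 s=0: L1-HIT | VC []
  [4] addr=0x2af blk=42 s=2: L1-HIT | VC []
  [5] addr=0x2af blk=42 s=2: L1-HIT | VC []
  [6] addr=0x2ab blk=42 s=2: L1-HIT | VC []
  [7] addr=0x2aa blk=42 s=2: L1-HIT | VC []
  [8] addr=0x319 blk=49 s=1: MISS | VC []
  [9] addr=0x335 blk=51 s=3: MISS | VC []
  [10] addr=0x2a1 blk=42 s=2: L1-HIT | VC []
  [11] addr=0x2a6 blk=42 s=2: L1-HIT | VC []
  [12] addr=0x18f blk=24 s=0: L1-HIT | VC []
  [13] addr=0x21d blk=33 s=1: MISS | VC [49]
  [14] addr=0xa2 blk=10 s=2: MISS | VC [49, 42]
  [15] addr=0x12d blk=18 s=2: MISS | VC [49, 42, 10]
  [16] addr=0xa9 blk=10 s=2: VC-HIT | VC [49, 42, 18]
  [17] addr=0x98 blk=9 s=1: MISS | VC [49, 42, 18, 33]
  [18] addr=0x11b blk=17 s=1: MISS | VC [42, 18, 33, 9]
  [19] addr=0x9f blk=9 s=1: VC-HIT | VC [42, 18, 33, 17]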